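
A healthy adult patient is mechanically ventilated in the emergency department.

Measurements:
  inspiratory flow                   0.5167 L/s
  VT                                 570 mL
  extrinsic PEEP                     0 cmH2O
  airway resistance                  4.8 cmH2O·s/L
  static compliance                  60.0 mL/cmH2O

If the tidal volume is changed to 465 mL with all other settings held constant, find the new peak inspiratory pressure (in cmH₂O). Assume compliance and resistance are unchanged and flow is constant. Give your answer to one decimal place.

10.2

PIP = Vt/C + R·V̇ + PEEP (constant-flow equation of motion).
Only the elastic term changes: ΔPIP = ΔVt / C = (465 − 570) / 60.0 = -1.75 cmH2O.
Original PIP = 570/60.0 + 4.8×0.5167 + 0 = 11.98 cmH2O; new PIP = 11.98 + (-1.75) = 10.23 cmH2O.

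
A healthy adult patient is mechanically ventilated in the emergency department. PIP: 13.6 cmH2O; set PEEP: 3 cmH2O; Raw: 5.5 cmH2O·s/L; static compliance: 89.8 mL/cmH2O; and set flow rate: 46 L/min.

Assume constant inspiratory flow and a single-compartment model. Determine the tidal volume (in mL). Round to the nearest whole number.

573

Flow: 46 L/min ÷ 60 = 0.7667 L/s.
Equation of motion (constant flow): PIP = Vt/C + R·V̇ + PEEP.
Vt/C = PIP − R·V̇ − PEEP = 13.6 − 4.217 − 3 = 6.383 cmH2O.
Vt = C × 6.383 = 89.8 × 6.383 = 573.19 mL.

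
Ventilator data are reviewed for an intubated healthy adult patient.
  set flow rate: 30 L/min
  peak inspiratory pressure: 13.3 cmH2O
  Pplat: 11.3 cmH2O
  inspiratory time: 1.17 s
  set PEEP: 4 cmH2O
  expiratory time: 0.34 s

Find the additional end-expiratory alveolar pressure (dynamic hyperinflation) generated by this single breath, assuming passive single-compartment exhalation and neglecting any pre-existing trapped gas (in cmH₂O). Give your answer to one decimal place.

2.5

Flow: 30 L/min ÷ 60 = 0.5 L/s.
Vt = flow × Ti = 0.5 L/s × 1.17 s × 1000 mL/L = 585.0 mL.
R = (PIP − Pplat)/V̇ = (13.3 − 11.3) / 0.5 = 2.0/0.5 = 4.0 cmH2O·s/L.
C = Vt/(Pplat − PEEP) = 585.0 / (11.3 − 4) = 585.0/7.3 = 80.137 mL/cmH2O.
τ = R × C = 4.0 × 0.08014 L/cmH2O = 0.3206 s.
Fraction remaining = e^(−Te/τ) = e^(−0.34/0.3206) = 0.3463; trapped volume = 585.0 × 0.3463 = 202.59 mL.
Additional alveolar pressure from trapping ≈ V_trapped / C = 202.59 / 80.137 = 2.528 cmH2O.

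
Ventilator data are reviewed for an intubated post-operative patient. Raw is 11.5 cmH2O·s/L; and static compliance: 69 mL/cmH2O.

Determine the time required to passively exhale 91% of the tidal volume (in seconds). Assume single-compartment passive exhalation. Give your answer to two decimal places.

1.91

τ = R × C = 11.5 × 69 mL/cmH2O = 11.5 × 0.069 L/cmH2O = 0.7935 s.
Exhaled fraction f = 1 − e^(−t/τ) → t = −τ·ln(1 − f) = −0.7935·ln(0.09) = 1.911 s.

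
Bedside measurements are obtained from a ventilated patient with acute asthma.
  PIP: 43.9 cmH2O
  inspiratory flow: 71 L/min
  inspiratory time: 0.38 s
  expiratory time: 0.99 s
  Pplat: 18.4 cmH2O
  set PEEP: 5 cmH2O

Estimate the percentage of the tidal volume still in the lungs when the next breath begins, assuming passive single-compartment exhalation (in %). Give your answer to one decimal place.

25.4

Flow: 71 L/min ÷ 60 = 1.1833 L/s.
Vt = flow × Ti = 1.1833 L/s × 0.38 s × 1000 mL/L = 449.65 mL.
R = (PIP − Pplat)/V̇ = (43.9 − 18.4) / 1.1833 = 25.5/1.1833 = 21.55 cmH2O·s/L.
C = Vt/(Pplat − PEEP) = 449.65 / (18.4 − 5) = 449.65/13.4 = 33.556 mL/cmH2O.
τ = R × C = 21.55 × 0.03356 L/cmH2O = 0.7232 s.
Fraction remaining at end-expiration = e^(−Te/τ) = e^(−0.99/0.7232) = 0.2544 → 25.44%.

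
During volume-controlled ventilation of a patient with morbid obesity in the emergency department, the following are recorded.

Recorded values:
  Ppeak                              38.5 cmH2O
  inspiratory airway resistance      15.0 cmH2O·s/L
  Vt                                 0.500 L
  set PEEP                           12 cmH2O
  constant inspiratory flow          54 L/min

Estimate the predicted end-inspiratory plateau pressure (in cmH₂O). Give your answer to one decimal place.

Flow: 54 L/min ÷ 60 = 0.9 L/s.
Pplat = PIP − Raw × flow = 38.5 − 15.0 × 0.9 = 38.5 − 13.5 = 25.0 cmH2O.

25.0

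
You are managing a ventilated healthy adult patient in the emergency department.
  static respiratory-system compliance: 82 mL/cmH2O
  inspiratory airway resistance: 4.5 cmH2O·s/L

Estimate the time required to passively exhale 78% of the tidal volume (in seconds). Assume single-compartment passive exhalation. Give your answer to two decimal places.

0.56

τ = R × C = 4.5 × 82 mL/cmH2O = 4.5 × 0.082 L/cmH2O = 0.369 s.
Exhaled fraction f = 1 − e^(−t/τ) → t = −τ·ln(1 − f) = −0.369·ln(0.22) = 0.5587 s.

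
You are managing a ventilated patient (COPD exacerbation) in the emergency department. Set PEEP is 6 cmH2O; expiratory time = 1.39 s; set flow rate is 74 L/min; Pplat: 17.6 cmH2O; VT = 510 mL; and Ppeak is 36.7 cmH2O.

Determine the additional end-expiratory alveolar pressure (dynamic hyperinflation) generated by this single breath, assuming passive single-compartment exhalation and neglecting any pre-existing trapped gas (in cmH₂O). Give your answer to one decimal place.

1.5

Flow: 74 L/min ÷ 60 = 1.2333 L/s.
R = (PIP − Pplat)/V̇ = (36.7 − 17.6) / 1.2333 = 19.1/1.2333 = 15.487 cmH2O·s/L.
C = Vt/(Pplat − PEEP) = 510.0 / (17.6 − 6) = 510.0/11.6 = 43.966 mL/cmH2O.
τ = R × C = 15.487 × 0.04397 L/cmH2O = 0.681 s.
Fraction remaining = e^(−Te/τ) = e^(−1.39/0.681) = 0.1299; trapped volume = 510.0 × 0.1299 = 66.249 mL.
Additional alveolar pressure from trapping ≈ V_trapped / C = 66.249 / 43.966 = 1.507 cmH2O.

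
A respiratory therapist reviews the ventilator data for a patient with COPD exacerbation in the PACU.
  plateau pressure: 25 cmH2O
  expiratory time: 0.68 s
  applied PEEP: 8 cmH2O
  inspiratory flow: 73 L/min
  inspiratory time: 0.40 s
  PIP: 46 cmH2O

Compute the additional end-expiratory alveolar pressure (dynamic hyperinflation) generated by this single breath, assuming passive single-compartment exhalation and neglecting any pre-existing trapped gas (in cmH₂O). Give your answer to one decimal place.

4.3

Flow: 73 L/min ÷ 60 = 1.2167 L/s.
Vt = flow × Ti = 1.2167 L/s × 0.40 s × 1000 mL/L = 486.68 mL.
R = (PIP − Pplat)/V̇ = (46 − 25) / 1.2167 = 21.0/1.2167 = 17.26 cmH2O·s/L.
C = Vt/(Pplat − PEEP) = 486.68 / (25 − 8) = 486.68/17.0 = 28.628 mL/cmH2O.
τ = R × C = 17.26 × 0.02863 L/cmH2O = 0.4942 s.
Fraction remaining = e^(−Te/τ) = e^(−0.68/0.4942) = 0.2526; trapped volume = 486.68 × 0.2526 = 122.94 mL.
Additional alveolar pressure from trapping ≈ V_trapped / C = 122.94 / 28.628 = 4.294 cmH2O.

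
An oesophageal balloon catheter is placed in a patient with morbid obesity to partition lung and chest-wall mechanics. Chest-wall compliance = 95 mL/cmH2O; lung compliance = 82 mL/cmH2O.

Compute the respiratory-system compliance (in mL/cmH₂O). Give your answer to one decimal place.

Lung and chest wall are elastances in series: 1/Crs = 1/CL + 1/Ccw.
1/Crs = 1/82 + 1/95 = 0.02272.
Crs = 44.014 mL/cmH2O.

44.0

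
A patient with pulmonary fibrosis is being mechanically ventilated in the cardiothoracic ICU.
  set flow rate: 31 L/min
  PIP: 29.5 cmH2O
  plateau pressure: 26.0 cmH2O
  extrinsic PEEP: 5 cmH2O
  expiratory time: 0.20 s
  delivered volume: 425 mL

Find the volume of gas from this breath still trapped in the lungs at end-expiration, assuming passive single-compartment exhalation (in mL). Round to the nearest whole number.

Flow: 31 L/min ÷ 60 = 0.5167 L/s.
R = (PIP − Pplat)/V̇ = (29.5 − 26.0) / 0.5167 = 3.5/0.5167 = 6.774 cmH2O·s/L.
C = Vt/(Pplat − PEEP) = 425.0 / (26.0 − 5) = 425.0/21.0 = 20.238 mL/cmH2O.
τ = R × C = 6.774 × 0.02024 L/cmH2O = 0.1371 s.
Fraction remaining = e^(−Te/τ) = e^(−0.20/0.1371) = 0.2325.
Trapped volume = 425.0 × 0.2325 = 98.813 mL.

99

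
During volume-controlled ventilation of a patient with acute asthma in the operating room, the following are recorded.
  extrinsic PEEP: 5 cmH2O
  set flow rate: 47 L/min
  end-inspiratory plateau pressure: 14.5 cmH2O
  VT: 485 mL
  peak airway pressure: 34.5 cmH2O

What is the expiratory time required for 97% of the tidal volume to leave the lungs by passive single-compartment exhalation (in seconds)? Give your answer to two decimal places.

Flow: 47 L/min ÷ 60 = 0.7833 L/s.
R = (PIP − Pplat)/V̇ = (34.5 − 14.5) / 0.7833 = 20.0/0.7833 = 25.533 cmH2O·s/L.
C = Vt/(Pplat − PEEP) = 485.0 / (14.5 − 5) = 485.0/9.5 = 51.053 mL/cmH2O.
τ = R × C = 25.533 × 0.05105 L/cmH2O = 1.303 s.
t = −τ·ln(1 − 0.97) = −1.303·ln(0.03) = 4.569 s.

4.57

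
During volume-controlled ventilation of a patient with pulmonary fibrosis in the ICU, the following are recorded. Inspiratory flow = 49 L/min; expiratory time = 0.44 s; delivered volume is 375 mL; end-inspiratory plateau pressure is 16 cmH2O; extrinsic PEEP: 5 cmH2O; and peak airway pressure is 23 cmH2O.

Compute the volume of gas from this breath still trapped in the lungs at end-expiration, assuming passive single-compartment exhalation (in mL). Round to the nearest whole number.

Flow: 49 L/min ÷ 60 = 0.8167 L/s.
R = (PIP − Pplat)/V̇ = (23 − 16) / 0.8167 = 7.0/0.8167 = 8.571 cmH2O·s/L.
C = Vt/(Pplat − PEEP) = 375.0 / (16 − 5) = 375.0/11.0 = 34.091 mL/cmH2O.
τ = R × C = 8.571 × 0.03409 L/cmH2O = 0.2922 s.
Fraction remaining = e^(−Te/τ) = e^(−0.44/0.2922) = 0.2218.
Trapped volume = 375.0 × 0.2218 = 83.175 mL.

83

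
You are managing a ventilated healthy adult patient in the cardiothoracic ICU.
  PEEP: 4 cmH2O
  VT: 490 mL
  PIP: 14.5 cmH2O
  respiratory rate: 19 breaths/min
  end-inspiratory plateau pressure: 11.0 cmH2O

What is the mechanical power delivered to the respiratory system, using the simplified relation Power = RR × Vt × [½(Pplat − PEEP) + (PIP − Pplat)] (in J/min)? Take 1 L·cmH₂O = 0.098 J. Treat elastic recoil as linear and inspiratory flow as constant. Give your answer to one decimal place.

Per-breath work = Vt × [½(Pplat−PEEP) + (PIP−Pplat)] = 0.490 × [0.5×7.0 + 3.5] = 0.490 × 7.0 = 3.43 L·cmH2O.
Power = 19 × 3.43 = 65.17 L·cmH2O/min.
× 0.098 J/(L·cmH2O) → 6.387 J/min.

6.4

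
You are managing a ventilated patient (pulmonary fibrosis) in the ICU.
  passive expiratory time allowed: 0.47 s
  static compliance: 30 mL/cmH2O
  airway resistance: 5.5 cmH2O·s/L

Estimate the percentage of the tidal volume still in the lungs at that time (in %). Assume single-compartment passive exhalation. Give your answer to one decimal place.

5.8

τ = R × C = 5.5 × 30 mL/cmH2O = 5.5 × 0.030 L/cmH2O = 0.165 s.
Passive exhalation: V(t)/V₀ = e^(−t/τ) = e^(−0.47/0.165) = 0.05793.
Fraction remaining = 0.05793 → 5.793%.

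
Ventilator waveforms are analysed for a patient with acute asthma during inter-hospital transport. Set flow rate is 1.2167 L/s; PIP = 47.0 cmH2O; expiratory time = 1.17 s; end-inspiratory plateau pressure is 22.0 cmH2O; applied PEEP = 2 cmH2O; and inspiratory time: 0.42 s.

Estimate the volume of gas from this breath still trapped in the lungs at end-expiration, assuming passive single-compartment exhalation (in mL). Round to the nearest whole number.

55

Vt = flow × Ti = 1.2167 L/s × 0.42 s × 1000 mL/L = 511.01 mL.
R = (PIP − Pplat)/V̇ = (47.0 − 22.0) / 1.2167 = 25.0/1.2167 = 20.547 cmH2O·s/L.
C = Vt/(Pplat − PEEP) = 511.01 / (22.0 − 2) = 511.01/20.0 = 25.551 mL/cmH2O.
τ = R × C = 20.547 × 0.02555 L/cmH2O = 0.525 s.
Fraction remaining = e^(−Te/τ) = e^(−1.17/0.525) = 0.1077.
Trapped volume = 511.01 × 0.1077 = 55.036 mL.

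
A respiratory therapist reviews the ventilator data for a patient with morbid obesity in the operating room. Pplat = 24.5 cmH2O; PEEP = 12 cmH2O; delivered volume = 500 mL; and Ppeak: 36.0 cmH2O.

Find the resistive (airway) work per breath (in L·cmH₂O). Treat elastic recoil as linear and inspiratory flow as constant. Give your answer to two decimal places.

With constant inspiratory flow the resistive pressure is constant at PIP − Pplat = 36.0 − 24.5 = 11.5 cmH2O, so resistive work = 11.5 × 0.500 = 5.75 L·cmH2O.

5.75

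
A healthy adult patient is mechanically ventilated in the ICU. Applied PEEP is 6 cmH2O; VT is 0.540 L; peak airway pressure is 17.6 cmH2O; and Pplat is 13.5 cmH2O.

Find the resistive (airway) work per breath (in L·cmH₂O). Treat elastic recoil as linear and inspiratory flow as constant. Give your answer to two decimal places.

2.21

With constant inspiratory flow the resistive pressure is constant at PIP − Pplat = 17.6 − 13.5 = 4.1 cmH2O, so resistive work = 4.1 × 0.540 = 2.214 L·cmH2O.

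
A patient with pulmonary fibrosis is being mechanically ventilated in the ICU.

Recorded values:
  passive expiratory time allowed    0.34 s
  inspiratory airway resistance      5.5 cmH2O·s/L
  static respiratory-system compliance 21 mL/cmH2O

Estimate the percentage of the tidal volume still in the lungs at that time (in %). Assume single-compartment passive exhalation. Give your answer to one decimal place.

τ = R × C = 5.5 × 21 mL/cmH2O = 5.5 × 0.021 L/cmH2O = 0.1155 s.
Passive exhalation: V(t)/V₀ = e^(−t/τ) = e^(−0.34/0.1155) = 0.05267.
Fraction remaining = 0.05267 → 5.267%.

5.3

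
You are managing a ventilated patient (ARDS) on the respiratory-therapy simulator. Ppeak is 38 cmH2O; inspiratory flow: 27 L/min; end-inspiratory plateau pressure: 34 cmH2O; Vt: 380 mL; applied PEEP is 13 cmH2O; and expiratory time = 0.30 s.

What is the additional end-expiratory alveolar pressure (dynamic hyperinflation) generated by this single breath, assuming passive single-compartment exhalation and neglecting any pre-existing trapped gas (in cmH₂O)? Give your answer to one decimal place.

Flow: 27 L/min ÷ 60 = 0.45 L/s.
R = (PIP − Pplat)/V̇ = (38 − 34) / 0.45 = 4.0/0.45 = 8.889 cmH2O·s/L.
C = Vt/(Pplat − PEEP) = 380.0 / (34 − 13) = 380.0/21.0 = 18.095 mL/cmH2O.
τ = R × C = 8.889 × 0.0181 L/cmH2O = 0.1609 s.
Fraction remaining = e^(−Te/τ) = e^(−0.30/0.1609) = 0.155; trapped volume = 380.0 × 0.155 = 58.9 mL.
Additional alveolar pressure from trapping ≈ V_trapped / C = 58.9 / 18.095 = 3.255 cmH2O.

3.3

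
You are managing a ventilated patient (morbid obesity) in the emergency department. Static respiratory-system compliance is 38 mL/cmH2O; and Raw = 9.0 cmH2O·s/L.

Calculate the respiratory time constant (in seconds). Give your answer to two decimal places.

0.34

τ = R × C = 9.0 × 38 mL/cmH2O = 9.0 × 0.038 L/cmH2O = 0.342 s.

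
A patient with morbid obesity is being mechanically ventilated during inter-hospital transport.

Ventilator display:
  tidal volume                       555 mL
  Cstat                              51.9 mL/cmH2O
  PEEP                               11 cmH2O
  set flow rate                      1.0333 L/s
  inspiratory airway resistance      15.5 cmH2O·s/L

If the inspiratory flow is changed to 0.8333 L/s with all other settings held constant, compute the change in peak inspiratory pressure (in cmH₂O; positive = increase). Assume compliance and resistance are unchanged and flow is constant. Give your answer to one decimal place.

-3.1

PIP = Vt/C + R·V̇ + PEEP (constant-flow equation of motion).
Only the resistive term changes: ΔPIP = R × ΔV̇ = 15.5 × (0.8333 − 1.0333) = 15.5 × -0.2 = -3.1 cmH2O.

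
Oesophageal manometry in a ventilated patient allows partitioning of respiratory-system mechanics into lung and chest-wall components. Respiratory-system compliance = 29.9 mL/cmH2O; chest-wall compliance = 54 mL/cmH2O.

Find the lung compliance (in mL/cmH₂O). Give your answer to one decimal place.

67.0

1/CL = 1/Crs − 1/Ccw.
1/CL = 1/29.9 − 1/54 = 0.01493.
CL = 66.979 mL/cmH2O.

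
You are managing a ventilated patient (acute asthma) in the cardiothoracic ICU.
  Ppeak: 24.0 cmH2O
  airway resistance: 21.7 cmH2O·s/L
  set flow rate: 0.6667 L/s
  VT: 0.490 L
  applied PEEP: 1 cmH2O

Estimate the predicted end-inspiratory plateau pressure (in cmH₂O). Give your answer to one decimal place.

9.5

Pplat = PIP − Raw × flow = 24.0 − 21.7 × 0.6667 = 24.0 − 14.467 = 9.533 cmH2O.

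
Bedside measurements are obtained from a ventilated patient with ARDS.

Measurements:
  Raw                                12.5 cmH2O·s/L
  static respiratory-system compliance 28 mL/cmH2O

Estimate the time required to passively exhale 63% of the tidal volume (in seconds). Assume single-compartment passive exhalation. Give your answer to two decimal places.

τ = R × C = 12.5 × 28 mL/cmH2O = 12.5 × 0.028 L/cmH2O = 0.35 s.
Exhaled fraction f = 1 − e^(−t/τ) → t = −τ·ln(1 − f) = −0.35·ln(0.37) = 0.348 s.

0.35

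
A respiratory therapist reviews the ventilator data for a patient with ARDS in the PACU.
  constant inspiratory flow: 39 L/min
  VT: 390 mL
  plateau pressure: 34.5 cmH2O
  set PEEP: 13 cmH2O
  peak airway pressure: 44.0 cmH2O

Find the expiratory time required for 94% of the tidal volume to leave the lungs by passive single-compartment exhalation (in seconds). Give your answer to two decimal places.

0.75

Flow: 39 L/min ÷ 60 = 0.65 L/s.
R = (PIP − Pplat)/V̇ = (44.0 − 34.5) / 0.65 = 9.5/0.65 = 14.615 cmH2O·s/L.
C = Vt/(Pplat − PEEP) = 390.0 / (34.5 − 13) = 390.0/21.5 = 18.14 mL/cmH2O.
τ = R × C = 14.615 × 0.01814 L/cmH2O = 0.2651 s.
t = −τ·ln(1 − 0.94) = −0.2651·ln(0.06) = 0.7458 s.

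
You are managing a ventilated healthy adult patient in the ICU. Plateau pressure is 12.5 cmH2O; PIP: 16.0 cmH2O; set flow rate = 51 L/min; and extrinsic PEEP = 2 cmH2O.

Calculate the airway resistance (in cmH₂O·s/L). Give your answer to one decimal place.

Flow: 51 L/min ÷ 60 = 0.85 L/s.
Raw = (PIP − Pplat) / flow = (16.0 − 12.5) / 0.85 = 3.5 / 0.85 = 4.118 cmH2O·s/L.

4.1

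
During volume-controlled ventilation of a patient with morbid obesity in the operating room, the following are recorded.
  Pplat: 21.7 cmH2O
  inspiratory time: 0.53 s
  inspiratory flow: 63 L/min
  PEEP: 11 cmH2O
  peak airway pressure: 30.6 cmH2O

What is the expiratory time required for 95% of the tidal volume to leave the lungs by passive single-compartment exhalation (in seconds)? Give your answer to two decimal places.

Flow: 63 L/min ÷ 60 = 1.05 L/s.
Vt = flow × Ti = 1.05 L/s × 0.53 s × 1000 mL/L = 556.5 mL.
R = (PIP − Pplat)/V̇ = (30.6 − 21.7) / 1.05 = 8.9/1.05 = 8.476 cmH2O·s/L.
C = Vt/(Pplat − PEEP) = 556.5 / (21.7 − 11) = 556.5/10.7 = 52.009 mL/cmH2O.
τ = R × C = 8.476 × 0.05201 L/cmH2O = 0.4408 s.
t = −τ·ln(1 − 0.95) = −0.4408·ln(0.05) = 1.321 s.

1.32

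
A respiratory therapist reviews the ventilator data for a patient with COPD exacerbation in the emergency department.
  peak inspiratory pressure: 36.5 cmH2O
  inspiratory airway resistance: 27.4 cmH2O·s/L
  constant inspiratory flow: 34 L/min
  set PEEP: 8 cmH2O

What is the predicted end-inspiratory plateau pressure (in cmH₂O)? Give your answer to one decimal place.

Flow: 34 L/min ÷ 60 = 0.5667 L/s.
Pplat = PIP − Raw × flow = 36.5 − 27.4 × 0.5667 = 36.5 − 15.528 = 20.972 cmH2O.

21.0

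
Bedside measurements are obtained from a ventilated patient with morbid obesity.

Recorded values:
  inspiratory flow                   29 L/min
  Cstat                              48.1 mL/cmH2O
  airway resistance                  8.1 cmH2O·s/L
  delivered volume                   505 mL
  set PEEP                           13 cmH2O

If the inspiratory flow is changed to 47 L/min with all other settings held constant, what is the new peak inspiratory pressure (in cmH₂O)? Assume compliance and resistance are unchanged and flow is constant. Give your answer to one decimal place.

29.8

Flow: 29 L/min ÷ 60 = 0.4833 L/s.
New flow: 47 L/min ÷ 60 = 0.7833 L/s.
PIP = Vt/C + R·V̇ + PEEP (constant-flow equation of motion).
Only the resistive term changes: ΔPIP = R × ΔV̇ = 8.1 × (0.7833 − 0.4833) = 8.1 × 0.3 = 2.43 cmH2O.
Original PIP = 505/48.1 + 8.1×0.4833 + 13 = 27.414 cmH2O; new PIP = 27.414 + (2.43) = 29.844 cmH2O.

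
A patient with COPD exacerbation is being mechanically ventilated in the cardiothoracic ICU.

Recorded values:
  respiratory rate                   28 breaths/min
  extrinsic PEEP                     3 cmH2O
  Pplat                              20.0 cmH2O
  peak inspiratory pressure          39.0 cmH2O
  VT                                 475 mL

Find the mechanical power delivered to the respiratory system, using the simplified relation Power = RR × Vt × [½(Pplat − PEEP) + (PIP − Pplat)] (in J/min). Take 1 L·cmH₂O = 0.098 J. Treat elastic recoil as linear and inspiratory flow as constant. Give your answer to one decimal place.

Per-breath work = Vt × [½(Pplat−PEEP) + (PIP−Pplat)] = 0.475 × [0.5×17.0 + 19.0] = 0.475 × 27.5 = 13.063 L·cmH2O.
Power = 28 × 13.063 = 365.76 L·cmH2O/min.
× 0.098 J/(L·cmH2O) → 35.844 J/min.

35.8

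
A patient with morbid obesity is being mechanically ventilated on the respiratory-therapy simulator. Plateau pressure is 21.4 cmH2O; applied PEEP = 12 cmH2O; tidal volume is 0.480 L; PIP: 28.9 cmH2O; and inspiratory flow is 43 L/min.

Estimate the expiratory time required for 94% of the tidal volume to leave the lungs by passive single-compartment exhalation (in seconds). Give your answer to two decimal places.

Flow: 43 L/min ÷ 60 = 0.7167 L/s.
R = (PIP − Pplat)/V̇ = (28.9 − 21.4) / 0.7167 = 7.5/0.7167 = 10.465 cmH2O·s/L.
C = Vt/(Pplat − PEEP) = 480.0 / (21.4 − 12) = 480.0/9.4 = 51.064 mL/cmH2O.
τ = R × C = 10.465 × 0.05106 L/cmH2O = 0.5343 s.
t = −τ·ln(1 − 0.94) = −0.5343·ln(0.06) = 1.503 s.

1.50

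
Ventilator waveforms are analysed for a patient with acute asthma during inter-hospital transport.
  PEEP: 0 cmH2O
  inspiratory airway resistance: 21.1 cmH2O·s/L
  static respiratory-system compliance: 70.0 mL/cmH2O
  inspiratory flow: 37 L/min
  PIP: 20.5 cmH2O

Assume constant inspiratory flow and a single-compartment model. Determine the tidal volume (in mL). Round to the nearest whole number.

Flow: 37 L/min ÷ 60 = 0.6167 L/s.
Equation of motion (constant flow): PIP = Vt/C + R·V̇ + PEEP.
Vt/C = PIP − R·V̇ − PEEP = 20.5 − 13.012 − 0 = 7.488 cmH2O.
Vt = C × 7.488 = 70.0 × 7.488 = 524.16 mL.

524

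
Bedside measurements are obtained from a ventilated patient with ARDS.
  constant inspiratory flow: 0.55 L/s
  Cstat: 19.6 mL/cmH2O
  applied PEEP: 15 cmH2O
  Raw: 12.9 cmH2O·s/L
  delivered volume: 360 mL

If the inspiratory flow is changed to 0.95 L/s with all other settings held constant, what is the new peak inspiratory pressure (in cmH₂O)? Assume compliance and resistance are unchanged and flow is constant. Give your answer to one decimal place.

45.6

PIP = Vt/C + R·V̇ + PEEP (constant-flow equation of motion).
Only the resistive term changes: ΔPIP = R × ΔV̇ = 12.9 × (0.95 − 0.55) = 12.9 × 0.4 = 5.16 cmH2O.
Original PIP = 360/19.6 + 12.9×0.55 + 15 = 40.462 cmH2O; new PIP = 40.462 + (5.16) = 45.622 cmH2O.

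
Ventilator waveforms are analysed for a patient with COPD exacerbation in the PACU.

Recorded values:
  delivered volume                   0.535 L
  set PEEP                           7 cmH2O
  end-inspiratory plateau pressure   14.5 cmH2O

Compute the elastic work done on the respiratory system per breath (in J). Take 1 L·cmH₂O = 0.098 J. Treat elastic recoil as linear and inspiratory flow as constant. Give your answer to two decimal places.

0.20

Elastic work ≈ ½ × (Pplat − PEEP) × Vt = 0.5 × (14.5 − 7) × 0.535 L = 0.5 × 7.5 × 0.535 = 2.006 L·cmH2O.
× 0.098 J/(L·cmH2O) → 0.1966 J.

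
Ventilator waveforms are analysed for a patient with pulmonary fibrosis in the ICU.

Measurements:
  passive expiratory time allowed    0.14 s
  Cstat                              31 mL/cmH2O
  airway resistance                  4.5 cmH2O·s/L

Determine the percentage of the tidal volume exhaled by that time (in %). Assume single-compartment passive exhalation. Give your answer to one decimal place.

τ = R × C = 4.5 × 31 mL/cmH2O = 4.5 × 0.031 L/cmH2O = 0.1395 s.
Passive exhalation: V(t)/V₀ = e^(−t/τ) = e^(−0.14/0.1395) = 0.3666.
Fraction exhaled = 1 − 0.3666 = 0.6334 → 63.34%.

63.3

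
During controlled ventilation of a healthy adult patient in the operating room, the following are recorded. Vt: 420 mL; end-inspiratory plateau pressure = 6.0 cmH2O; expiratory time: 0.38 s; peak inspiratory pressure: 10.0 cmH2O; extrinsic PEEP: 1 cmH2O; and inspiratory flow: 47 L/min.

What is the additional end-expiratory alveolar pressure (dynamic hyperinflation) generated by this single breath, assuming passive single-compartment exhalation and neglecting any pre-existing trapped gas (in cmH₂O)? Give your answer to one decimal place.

2.1

Flow: 47 L/min ÷ 60 = 0.7833 L/s.
R = (PIP − Pplat)/V̇ = (10.0 − 6.0) / 0.7833 = 4.0/0.7833 = 5.107 cmH2O·s/L.
C = Vt/(Pplat − PEEP) = 420.0 / (6.0 − 1) = 420.0/5.0 = 84.0 mL/cmH2O.
τ = R × C = 5.107 × 0.084 L/cmH2O = 0.429 s.
Fraction remaining = e^(−Te/τ) = e^(−0.38/0.429) = 0.4124; trapped volume = 420.0 × 0.4124 = 173.21 mL.
Additional alveolar pressure from trapping ≈ V_trapped / C = 173.21 / 84.0 = 2.062 cmH2O.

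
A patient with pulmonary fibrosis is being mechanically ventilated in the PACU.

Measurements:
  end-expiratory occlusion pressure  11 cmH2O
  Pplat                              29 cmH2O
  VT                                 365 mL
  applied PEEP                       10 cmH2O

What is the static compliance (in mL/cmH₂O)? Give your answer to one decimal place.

20.3

End-expiratory occlusion gives total PEEP = 11 cmH2O (intrinsic PEEP = 11 − 10 = 1). Use total PEEP for the elastic gradient.
Cstat = Vt / (Pplat − PEEPtotal) = 365 / (29 − 11) = 365 / 18.0 = 20.278 mL/cmH2O.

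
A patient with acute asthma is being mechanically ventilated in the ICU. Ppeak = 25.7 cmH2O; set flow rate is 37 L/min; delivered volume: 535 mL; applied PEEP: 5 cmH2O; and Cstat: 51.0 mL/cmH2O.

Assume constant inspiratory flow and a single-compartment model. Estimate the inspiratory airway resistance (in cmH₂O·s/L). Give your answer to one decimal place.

16.6

Flow: 37 L/min ÷ 60 = 0.6167 L/s.
Equation of motion (constant flow): PIP = Vt/C + R·V̇ + PEEP.
R·V̇ = PIP − Vt/C − PEEP = 25.7 − 535/51.0 − 5 = 25.7 − 10.49 − 5 = 10.21 cmH2O.
R = 10.21 / 0.6167 = 16.556 cmH2O·s/L.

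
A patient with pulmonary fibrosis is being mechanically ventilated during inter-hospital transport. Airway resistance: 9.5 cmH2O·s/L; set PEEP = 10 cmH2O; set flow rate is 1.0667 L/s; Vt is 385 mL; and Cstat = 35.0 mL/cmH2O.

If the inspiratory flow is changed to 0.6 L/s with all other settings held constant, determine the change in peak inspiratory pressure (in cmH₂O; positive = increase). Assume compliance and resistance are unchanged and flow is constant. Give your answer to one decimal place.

-4.4

PIP = Vt/C + R·V̇ + PEEP (constant-flow equation of motion).
Only the resistive term changes: ΔPIP = R × ΔV̇ = 9.5 × (0.6 − 1.0667) = 9.5 × -0.4667 = -4.434 cmH2O.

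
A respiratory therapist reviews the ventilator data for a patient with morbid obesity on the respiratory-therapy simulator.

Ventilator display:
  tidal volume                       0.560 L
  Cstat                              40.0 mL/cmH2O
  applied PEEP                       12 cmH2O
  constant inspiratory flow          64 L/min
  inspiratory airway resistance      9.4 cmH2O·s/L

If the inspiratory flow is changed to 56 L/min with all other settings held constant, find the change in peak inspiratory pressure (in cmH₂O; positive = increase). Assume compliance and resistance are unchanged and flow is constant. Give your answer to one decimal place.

-1.3

Flow: 64 L/min ÷ 60 = 1.0667 L/s.
New flow: 56 L/min ÷ 60 = 0.9333 L/s.
PIP = Vt/C + R·V̇ + PEEP (constant-flow equation of motion).
Only the resistive term changes: ΔPIP = R × ΔV̇ = 9.4 × (0.9333 − 1.0667) = 9.4 × -0.1334 = -1.254 cmH2O.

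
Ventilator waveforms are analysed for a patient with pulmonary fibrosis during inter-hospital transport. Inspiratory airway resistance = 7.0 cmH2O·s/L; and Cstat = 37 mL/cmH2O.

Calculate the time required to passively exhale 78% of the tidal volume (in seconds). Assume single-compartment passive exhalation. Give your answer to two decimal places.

0.39

τ = R × C = 7.0 × 37 mL/cmH2O = 7.0 × 0.037 L/cmH2O = 0.259 s.
Exhaled fraction f = 1 − e^(−t/τ) → t = −τ·ln(1 − f) = −0.259·ln(0.22) = 0.3922 s.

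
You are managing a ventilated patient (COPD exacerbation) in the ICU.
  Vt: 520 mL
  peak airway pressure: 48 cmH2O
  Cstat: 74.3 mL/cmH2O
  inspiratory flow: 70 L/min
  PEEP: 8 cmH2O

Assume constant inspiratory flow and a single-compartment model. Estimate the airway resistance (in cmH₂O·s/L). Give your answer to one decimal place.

Flow: 70 L/min ÷ 60 = 1.1667 L/s.
Equation of motion (constant flow): PIP = Vt/C + R·V̇ + PEEP.
R·V̇ = PIP − Vt/C − PEEP = 48 − 520/74.3 − 8 = 48 − 6.999 − 8 = 33.001 cmH2O.
R = 33.001 / 1.1667 = 28.286 cmH2O·s/L.

28.3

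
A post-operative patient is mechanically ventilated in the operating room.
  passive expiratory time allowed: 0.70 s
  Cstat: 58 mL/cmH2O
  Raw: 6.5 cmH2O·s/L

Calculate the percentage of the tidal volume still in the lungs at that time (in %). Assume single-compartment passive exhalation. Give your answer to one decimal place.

τ = R × C = 6.5 × 58 mL/cmH2O = 6.5 × 0.058 L/cmH2O = 0.377 s.
Passive exhalation: V(t)/V₀ = e^(−t/τ) = e^(−0.70/0.377) = 0.1562.
Fraction remaining = 0.1562 → 15.62%.

15.6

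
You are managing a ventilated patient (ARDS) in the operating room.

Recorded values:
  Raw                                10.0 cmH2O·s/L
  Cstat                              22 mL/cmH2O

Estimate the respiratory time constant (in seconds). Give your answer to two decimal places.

0.22

τ = R × C = 10.0 × 22 mL/cmH2O = 10.0 × 0.022 L/cmH2O = 0.22 s.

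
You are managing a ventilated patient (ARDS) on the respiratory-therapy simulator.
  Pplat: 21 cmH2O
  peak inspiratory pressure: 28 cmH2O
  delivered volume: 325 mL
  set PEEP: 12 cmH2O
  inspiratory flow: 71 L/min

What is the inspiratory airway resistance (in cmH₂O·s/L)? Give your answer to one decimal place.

5.9

Flow: 71 L/min ÷ 60 = 1.1833 L/s.
Raw = (PIP − Pplat) / flow = (28 − 21) / 1.1833 = 7.0 / 1.1833 = 5.916 cmH2O·s/L.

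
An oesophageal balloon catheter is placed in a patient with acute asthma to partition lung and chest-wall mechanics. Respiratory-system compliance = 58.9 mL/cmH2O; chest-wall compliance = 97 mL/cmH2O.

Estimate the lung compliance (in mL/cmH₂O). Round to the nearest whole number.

1/CL = 1/Crs − 1/Ccw.
1/CL = 1/58.9 − 1/97 = 0.006669.
CL = 149.95 mL/cmH2O.

150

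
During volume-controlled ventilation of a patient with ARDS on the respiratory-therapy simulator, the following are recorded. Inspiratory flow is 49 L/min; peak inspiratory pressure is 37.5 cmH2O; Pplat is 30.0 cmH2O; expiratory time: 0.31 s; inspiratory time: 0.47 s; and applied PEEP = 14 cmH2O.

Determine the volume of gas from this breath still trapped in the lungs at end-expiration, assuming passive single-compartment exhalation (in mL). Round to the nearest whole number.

Flow: 49 L/min ÷ 60 = 0.8167 L/s.
Vt = flow × Ti = 0.8167 L/s × 0.47 s × 1000 mL/L = 383.85 mL.
R = (PIP − Pplat)/V̇ = (37.5 − 30.0) / 0.8167 = 7.5/0.8167 = 9.183 cmH2O·s/L.
C = Vt/(Pplat − PEEP) = 383.85 / (30.0 − 14) = 383.85/16.0 = 23.991 mL/cmH2O.
τ = R × C = 9.183 × 0.02399 L/cmH2O = 0.2203 s.
Fraction remaining = e^(−Te/τ) = e^(−0.31/0.2203) = 0.2448.
Trapped volume = 383.85 × 0.2448 = 93.966 mL.

94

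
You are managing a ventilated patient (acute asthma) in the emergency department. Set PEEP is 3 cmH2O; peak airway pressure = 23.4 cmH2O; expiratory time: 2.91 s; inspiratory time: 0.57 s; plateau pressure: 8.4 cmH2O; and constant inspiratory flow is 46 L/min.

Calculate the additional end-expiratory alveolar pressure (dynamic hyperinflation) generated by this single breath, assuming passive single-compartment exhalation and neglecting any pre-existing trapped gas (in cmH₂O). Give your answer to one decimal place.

Flow: 46 L/min ÷ 60 = 0.7667 L/s.
Vt = flow × Ti = 0.7667 L/s × 0.57 s × 1000 mL/L = 437.02 mL.
R = (PIP − Pplat)/V̇ = (23.4 − 8.4) / 0.7667 = 15.0/0.7667 = 19.564 cmH2O·s/L.
C = Vt/(Pplat − PEEP) = 437.02 / (8.4 − 3) = 437.02/5.4 = 80.93 mL/cmH2O.
τ = R × C = 19.564 × 0.08093 L/cmH2O = 1.583 s.
Fraction remaining = e^(−Te/τ) = e^(−2.91/1.583) = 0.1591; trapped volume = 437.02 × 0.1591 = 69.53 mL.
Additional alveolar pressure from trapping ≈ V_trapped / C = 69.53 / 80.93 = 0.8591 cmH2O.

0.9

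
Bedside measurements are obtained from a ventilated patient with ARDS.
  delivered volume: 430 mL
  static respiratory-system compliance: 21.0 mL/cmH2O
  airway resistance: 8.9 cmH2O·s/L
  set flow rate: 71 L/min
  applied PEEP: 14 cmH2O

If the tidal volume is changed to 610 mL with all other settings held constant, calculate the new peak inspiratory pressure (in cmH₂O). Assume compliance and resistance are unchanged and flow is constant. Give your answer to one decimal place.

Flow: 71 L/min ÷ 60 = 1.1833 L/s.
PIP = Vt/C + R·V̇ + PEEP (constant-flow equation of motion).
Only the elastic term changes: ΔPIP = ΔVt / C = (610 − 430) / 21.0 = 8.571 cmH2O.
Original PIP = 430/21.0 + 8.9×1.1833 + 14 = 45.008 cmH2O; new PIP = 45.008 + (8.571) = 53.579 cmH2O.

53.6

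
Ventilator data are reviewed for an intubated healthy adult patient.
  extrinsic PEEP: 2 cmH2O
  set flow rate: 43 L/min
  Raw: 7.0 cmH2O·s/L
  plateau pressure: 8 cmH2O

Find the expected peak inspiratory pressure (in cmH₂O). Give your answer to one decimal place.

13.0

Flow: 43 L/min ÷ 60 = 0.7167 L/s.
PIP = Pplat + Raw × flow = 8 + 7.0 × 0.7167 = 8 + 5.017 = 13.017 cmH2O.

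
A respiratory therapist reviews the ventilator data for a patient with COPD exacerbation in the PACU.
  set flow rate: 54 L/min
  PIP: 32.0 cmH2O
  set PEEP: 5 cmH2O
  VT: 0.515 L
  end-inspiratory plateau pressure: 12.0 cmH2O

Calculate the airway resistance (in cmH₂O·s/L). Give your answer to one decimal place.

Flow: 54 L/min ÷ 60 = 0.9 L/s.
Raw = (PIP − Pplat) / flow = (32.0 − 12.0) / 0.9 = 20.0 / 0.9 = 22.222 cmH2O·s/L.

22.2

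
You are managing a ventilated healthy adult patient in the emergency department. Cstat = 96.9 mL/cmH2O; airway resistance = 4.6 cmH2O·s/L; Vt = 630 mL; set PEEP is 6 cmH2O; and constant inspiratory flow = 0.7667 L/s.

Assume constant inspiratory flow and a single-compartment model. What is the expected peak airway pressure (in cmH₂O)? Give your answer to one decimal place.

16.0

Equation of motion (constant flow): PIP = Vt/C + R·V̇ + PEEP.
PIP = 630/96.9 + 4.6×0.7667 + 6 = 6.502 + 3.527 + 6 = 16.029 cmH2O.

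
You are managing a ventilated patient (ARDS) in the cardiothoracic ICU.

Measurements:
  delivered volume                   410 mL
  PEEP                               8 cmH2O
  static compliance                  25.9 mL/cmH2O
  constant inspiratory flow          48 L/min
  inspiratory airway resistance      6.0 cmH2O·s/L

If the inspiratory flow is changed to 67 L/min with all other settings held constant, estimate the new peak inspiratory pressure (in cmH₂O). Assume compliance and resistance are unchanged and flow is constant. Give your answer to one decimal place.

Flow: 48 L/min ÷ 60 = 0.8 L/s.
New flow: 67 L/min ÷ 60 = 1.1167 L/s.
PIP = Vt/C + R·V̇ + PEEP (constant-flow equation of motion).
Only the resistive term changes: ΔPIP = R × ΔV̇ = 6.0 × (1.1167 − 0.8) = 6.0 × 0.3167 = 1.9 cmH2O.
Original PIP = 410/25.9 + 6.0×0.8 + 8 = 28.63 cmH2O; new PIP = 28.63 + (1.9) = 30.53 cmH2O.

30.5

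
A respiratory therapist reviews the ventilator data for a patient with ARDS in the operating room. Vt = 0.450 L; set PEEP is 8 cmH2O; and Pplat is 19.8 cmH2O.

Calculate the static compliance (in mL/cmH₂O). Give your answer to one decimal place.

38.1

Cstat = Vt / (Pplat − PEEP) = 450 / (19.8 − 8) = 450 / 11.8 = 38.136 mL/cmH2O.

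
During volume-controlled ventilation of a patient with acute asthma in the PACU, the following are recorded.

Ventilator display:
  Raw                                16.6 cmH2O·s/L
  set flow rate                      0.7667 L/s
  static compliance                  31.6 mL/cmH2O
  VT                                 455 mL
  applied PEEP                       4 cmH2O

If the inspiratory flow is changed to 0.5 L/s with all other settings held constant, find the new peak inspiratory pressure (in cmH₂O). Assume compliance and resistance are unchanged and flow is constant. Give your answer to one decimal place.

26.7

PIP = Vt/C + R·V̇ + PEEP (constant-flow equation of motion).
Only the resistive term changes: ΔPIP = R × ΔV̇ = 16.6 × (0.5 − 0.7667) = 16.6 × -0.2667 = -4.427 cmH2O.
Original PIP = 455/31.6 + 16.6×0.7667 + 4 = 31.126 cmH2O; new PIP = 31.126 + (-4.427) = 26.699 cmH2O.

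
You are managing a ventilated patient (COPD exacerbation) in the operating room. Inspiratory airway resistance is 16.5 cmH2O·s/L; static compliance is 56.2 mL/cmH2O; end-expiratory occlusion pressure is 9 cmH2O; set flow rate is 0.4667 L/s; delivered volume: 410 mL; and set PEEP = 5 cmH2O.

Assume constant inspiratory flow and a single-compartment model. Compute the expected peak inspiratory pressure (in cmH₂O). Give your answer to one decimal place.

24.0

Total PEEP = 9 cmH2O (set 5 + intrinsic 4); this is the baseline alveolar pressure.
Equation of motion (constant flow): PIP = Vt/C + R·V̇ + PEEP.
PIP = 410/56.2 + 16.5×0.4667 + 9 = 7.295 + 7.701 + 9 = 23.996 cmH2O.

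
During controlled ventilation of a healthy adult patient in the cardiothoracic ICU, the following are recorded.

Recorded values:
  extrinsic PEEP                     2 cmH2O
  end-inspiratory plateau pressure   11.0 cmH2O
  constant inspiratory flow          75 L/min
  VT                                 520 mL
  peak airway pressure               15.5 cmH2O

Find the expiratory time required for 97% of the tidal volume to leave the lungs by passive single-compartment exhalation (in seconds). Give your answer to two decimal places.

0.73

Flow: 75 L/min ÷ 60 = 1.25 L/s.
R = (PIP − Pplat)/V̇ = (15.5 − 11.0) / 1.25 = 4.5/1.25 = 3.6 cmH2O·s/L.
C = Vt/(Pplat − PEEP) = 520.0 / (11.0 − 2) = 520.0/9.0 = 57.778 mL/cmH2O.
τ = R × C = 3.6 × 0.05778 L/cmH2O = 0.208 s.
t = −τ·ln(1 − 0.97) = −0.208·ln(0.03) = 0.7294 s.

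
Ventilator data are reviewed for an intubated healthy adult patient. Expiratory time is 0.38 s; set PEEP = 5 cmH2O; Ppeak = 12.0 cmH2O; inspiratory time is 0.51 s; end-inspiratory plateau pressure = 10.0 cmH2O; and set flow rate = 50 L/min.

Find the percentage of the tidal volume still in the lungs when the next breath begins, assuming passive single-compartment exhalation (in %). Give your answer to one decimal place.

15.5

Flow: 50 L/min ÷ 60 = 0.8333 L/s.
Vt = flow × Ti = 0.8333 L/s × 0.51 s × 1000 mL/L = 424.98 mL.
R = (PIP − Pplat)/V̇ = (12.0 − 10.0) / 0.8333 = 2.0/0.8333 = 2.4 cmH2O·s/L.
C = Vt/(Pplat − PEEP) = 424.98 / (10.0 − 5) = 424.98/5.0 = 84.996 mL/cmH2O.
τ = R × C = 2.4 × 0.085 L/cmH2O = 0.204 s.
Fraction remaining at end-expiration = e^(−Te/τ) = e^(−0.38/0.204) = 0.1552 → 15.52%.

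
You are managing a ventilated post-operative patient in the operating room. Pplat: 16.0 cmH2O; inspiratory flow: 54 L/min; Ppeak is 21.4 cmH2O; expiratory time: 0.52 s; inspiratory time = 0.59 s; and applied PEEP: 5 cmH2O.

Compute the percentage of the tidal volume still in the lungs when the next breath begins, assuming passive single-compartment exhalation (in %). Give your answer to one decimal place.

16.6

Flow: 54 L/min ÷ 60 = 0.9 L/s.
Vt = flow × Ti = 0.9 L/s × 0.59 s × 1000 mL/L = 531.0 mL.
R = (PIP − Pplat)/V̇ = (21.4 − 16.0) / 0.9 = 5.4/0.9 = 6.0 cmH2O·s/L.
C = Vt/(Pplat − PEEP) = 531.0 / (16.0 − 5) = 531.0/11.0 = 48.273 mL/cmH2O.
τ = R × C = 6.0 × 0.04827 L/cmH2O = 0.2896 s.
Fraction remaining at end-expiration = e^(−Te/τ) = e^(−0.52/0.2896) = 0.166 → 16.6%.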